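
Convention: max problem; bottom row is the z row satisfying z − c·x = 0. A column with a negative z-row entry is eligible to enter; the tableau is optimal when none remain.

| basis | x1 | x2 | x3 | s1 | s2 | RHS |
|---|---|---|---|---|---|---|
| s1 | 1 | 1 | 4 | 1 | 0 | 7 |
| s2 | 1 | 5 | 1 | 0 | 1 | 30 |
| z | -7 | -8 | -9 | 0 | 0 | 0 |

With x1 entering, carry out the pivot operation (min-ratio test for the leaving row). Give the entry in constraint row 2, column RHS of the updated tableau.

23

Ratio test on column x1 — row 1: 7/1 = 7; row 2: 30/1 = 30. Minimum is 7 at row 1 (s1 leaves); pivot element 1.
Divide row 1 by 1; eliminate column x1 from the other rows.
Row 2 update in column RHS: 30 − 1·7 = 23.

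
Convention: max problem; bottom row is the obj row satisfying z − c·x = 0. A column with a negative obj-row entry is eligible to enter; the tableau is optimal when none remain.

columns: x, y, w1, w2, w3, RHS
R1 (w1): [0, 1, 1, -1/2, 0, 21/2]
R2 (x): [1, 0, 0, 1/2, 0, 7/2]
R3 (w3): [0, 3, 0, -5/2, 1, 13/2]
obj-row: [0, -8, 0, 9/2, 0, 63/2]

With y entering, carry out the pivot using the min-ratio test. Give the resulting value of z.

Ratio test on column y — row 1: (21/2)/1 = 21/2; row 2: entry 0 ≤ 0; row 3: (13/2)/3 = 13/6. Minimum is 13/6 at row 3 (w3 leaves); pivot element 3.
Pivot on row 3; the obj-row RHS becomes 63/2 − (-8)·(13/6) = 293/6.

293/6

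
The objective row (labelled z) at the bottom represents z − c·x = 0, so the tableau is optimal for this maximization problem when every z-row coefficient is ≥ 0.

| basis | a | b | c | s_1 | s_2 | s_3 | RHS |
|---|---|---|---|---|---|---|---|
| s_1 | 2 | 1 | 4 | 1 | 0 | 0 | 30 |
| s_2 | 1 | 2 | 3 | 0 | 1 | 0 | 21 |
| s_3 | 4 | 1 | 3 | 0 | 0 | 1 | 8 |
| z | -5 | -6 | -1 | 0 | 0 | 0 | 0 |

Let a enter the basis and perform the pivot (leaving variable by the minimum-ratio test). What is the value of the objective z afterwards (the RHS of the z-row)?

10

Ratio test on column a — row 1: 30/2 = 15; row 2: 21/1 = 21; row 3: 8/4 = 2. Minimum is 2 at row 3 (s_3 leaves); pivot element 4.
Pivot on row 3; the z-row RHS becomes 0 − (-5)·2 = 10.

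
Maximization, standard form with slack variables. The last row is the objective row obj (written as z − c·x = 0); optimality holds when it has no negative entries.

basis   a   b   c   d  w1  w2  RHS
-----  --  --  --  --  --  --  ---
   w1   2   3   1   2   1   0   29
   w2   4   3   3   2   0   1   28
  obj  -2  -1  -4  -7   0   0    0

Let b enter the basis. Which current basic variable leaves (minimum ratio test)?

Column b entries and ratios — w1: 29/3 = 29/3; w2: 28/3 = 28/3.
Smallest ratio is 28/3 in the row of w2, so w2 leaves.

w2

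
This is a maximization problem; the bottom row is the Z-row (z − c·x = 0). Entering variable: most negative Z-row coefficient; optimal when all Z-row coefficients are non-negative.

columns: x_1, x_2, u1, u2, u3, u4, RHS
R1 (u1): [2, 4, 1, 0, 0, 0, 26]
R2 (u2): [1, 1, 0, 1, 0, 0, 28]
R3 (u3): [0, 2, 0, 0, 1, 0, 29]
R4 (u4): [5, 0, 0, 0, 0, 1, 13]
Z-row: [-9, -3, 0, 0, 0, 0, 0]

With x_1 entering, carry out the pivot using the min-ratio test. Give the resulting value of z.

117/5

Ratio test on column x_1 — row 1: 26/2 = 13; row 2: 28/1 = 28; row 3: entry 0 ≤ 0; row 4: 13/5 = 13/5. Minimum is 13/5 at row 4 (u4 leaves); pivot element 5.
Pivot on row 4; the Z-row RHS becomes 0 − (-9)·(13/5) = 117/5.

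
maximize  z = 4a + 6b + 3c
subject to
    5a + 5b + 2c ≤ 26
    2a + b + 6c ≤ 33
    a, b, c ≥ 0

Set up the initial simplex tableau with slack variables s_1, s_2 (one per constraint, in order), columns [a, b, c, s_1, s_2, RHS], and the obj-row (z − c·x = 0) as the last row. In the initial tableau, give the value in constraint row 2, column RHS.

33

The RHS of constraint 2 is b_2 = 33.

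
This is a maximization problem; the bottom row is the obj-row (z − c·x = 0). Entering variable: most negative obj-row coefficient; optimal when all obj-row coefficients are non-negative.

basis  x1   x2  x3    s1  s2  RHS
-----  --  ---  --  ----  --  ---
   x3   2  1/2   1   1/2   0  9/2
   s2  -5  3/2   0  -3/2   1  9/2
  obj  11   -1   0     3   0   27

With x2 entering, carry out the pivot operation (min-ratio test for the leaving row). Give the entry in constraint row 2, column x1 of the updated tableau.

Ratio test on column x2 — row 1: (9/2)/(1/2) = 9; row 2: (9/2)/(3/2) = 3. Minimum is 3 at row 2 (s2 leaves); pivot element 3/2.
Divide row 2 by 3/2; eliminate column x2 from the other rows.
In the new row 2, the x1 entry is the old entry divided by the pivot: (-5)/(3/2) = -10/3.

-10/3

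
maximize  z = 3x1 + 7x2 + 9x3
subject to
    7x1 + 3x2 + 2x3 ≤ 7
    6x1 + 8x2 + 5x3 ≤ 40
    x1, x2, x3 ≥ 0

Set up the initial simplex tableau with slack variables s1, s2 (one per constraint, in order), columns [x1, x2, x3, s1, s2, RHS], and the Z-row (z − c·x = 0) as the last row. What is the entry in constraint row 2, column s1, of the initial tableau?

Slack s1 belongs to constraint 1; its column is the unit vector e_1, so the entry in row 2 is 0.

0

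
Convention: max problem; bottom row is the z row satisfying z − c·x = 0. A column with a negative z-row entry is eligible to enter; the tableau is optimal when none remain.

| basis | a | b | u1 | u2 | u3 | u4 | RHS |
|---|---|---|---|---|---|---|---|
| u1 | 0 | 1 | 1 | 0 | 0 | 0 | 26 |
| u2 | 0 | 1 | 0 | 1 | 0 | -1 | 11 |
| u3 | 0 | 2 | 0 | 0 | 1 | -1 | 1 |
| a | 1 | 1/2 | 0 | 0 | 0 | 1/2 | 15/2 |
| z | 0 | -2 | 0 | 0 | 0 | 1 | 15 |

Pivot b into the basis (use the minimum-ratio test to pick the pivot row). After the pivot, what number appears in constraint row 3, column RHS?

1/2

Ratio test on column b — row 1: 26/1 = 26; row 2: 11/1 = 11; row 3: 1/2 = 1/2; row 4: (15/2)/(1/2) = 15. Minimum is 1/2 at row 3 (u3 leaves); pivot element 2.
Divide row 3 by 2; eliminate column b from the other rows.
In the new row 3, the RHS entry is the old entry divided by the pivot: 1/2 = 1/2.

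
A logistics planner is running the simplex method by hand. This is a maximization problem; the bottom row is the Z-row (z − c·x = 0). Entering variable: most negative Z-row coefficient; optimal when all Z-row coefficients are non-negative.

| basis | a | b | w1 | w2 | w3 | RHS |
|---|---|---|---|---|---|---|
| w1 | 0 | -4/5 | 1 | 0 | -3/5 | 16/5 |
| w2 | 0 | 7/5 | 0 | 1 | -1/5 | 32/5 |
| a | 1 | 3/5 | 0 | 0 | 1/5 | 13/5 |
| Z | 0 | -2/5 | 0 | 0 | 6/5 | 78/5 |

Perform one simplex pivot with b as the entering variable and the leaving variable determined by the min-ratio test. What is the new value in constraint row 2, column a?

Ratio test on column b — row 1: entry -4/5 ≤ 0; row 2: (32/5)/(7/5) = 32/7; row 3: (13/5)/(3/5) = 13/3. Minimum is 13/3 at row 3 (a leaves); pivot element 3/5.
Divide row 3 by 3/5; eliminate column b from the other rows.
Row 2 update in column a: 0 − (7/5)·(5/3) = -7/3.

-7/3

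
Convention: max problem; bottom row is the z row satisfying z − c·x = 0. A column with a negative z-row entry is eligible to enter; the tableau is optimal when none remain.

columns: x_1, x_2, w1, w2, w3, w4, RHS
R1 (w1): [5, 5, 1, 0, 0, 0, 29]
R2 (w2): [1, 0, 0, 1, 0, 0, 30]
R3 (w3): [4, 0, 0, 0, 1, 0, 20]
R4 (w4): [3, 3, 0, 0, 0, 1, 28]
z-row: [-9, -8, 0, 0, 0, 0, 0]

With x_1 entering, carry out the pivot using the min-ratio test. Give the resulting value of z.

Ratio test on column x_1 — row 1: 29/5 = 29/5; row 2: 30/1 = 30; row 3: 20/4 = 5; row 4: 28/3 = 28/3. Minimum is 5 at row 3 (w3 leaves); pivot element 4.
Pivot on row 3; the z-row RHS becomes 0 − (-9)·5 = 45.

45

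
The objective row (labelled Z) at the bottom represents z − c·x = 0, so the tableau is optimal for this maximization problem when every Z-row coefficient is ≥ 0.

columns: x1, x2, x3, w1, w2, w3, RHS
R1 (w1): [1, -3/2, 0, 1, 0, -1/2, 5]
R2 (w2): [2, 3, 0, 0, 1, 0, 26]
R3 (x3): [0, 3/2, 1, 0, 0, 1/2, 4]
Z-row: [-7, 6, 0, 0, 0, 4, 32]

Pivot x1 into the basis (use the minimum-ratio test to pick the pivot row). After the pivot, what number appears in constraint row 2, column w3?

Ratio test on column x1 — row 1: 5/1 = 5; row 2: 26/2 = 13; row 3: entry 0 ≤ 0. Minimum is 5 at row 1 (w1 leaves); pivot element 1.
Divide row 1 by 1; eliminate column x1 from the other rows.
Row 2 update in column w3: 0 − 2·(-1/2) = 1.

1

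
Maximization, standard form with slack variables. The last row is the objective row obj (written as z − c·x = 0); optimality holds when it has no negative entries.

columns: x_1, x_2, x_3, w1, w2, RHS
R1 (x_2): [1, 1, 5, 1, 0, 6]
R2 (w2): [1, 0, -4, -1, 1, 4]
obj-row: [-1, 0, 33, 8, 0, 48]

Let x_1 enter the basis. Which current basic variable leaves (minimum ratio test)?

w2

Column x_1 entries and ratios — x_2: 6/1 = 6; w2: 4/1 = 4.
Smallest ratio is 4 in the row of w2, so w2 leaves.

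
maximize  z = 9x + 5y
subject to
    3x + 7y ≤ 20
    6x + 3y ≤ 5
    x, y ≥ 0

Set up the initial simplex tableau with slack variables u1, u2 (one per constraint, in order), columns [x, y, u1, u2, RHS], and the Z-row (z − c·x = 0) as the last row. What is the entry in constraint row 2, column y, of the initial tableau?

3

Constraint 2 has coefficient 3 on y.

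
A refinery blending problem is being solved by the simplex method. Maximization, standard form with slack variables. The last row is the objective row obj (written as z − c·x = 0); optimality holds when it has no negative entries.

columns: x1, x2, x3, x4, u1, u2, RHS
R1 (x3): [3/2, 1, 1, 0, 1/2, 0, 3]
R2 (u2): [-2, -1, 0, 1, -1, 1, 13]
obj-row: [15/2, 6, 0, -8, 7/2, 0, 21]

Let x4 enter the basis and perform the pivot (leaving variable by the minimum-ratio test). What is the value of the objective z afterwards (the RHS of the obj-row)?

Ratio test on column x4 — row 1: entry 0 ≤ 0; row 2: 13/1 = 13. Minimum is 13 at row 2 (u2 leaves); pivot element 1.
Pivot on row 2; the obj-row RHS becomes 21 − (-8)·13 = 125.

125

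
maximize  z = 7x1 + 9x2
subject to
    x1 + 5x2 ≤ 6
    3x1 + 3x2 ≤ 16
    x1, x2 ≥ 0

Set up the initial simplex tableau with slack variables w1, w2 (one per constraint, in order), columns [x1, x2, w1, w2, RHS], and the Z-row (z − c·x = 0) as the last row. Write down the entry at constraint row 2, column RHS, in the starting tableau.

The RHS of constraint 2 is b_2 = 16.

16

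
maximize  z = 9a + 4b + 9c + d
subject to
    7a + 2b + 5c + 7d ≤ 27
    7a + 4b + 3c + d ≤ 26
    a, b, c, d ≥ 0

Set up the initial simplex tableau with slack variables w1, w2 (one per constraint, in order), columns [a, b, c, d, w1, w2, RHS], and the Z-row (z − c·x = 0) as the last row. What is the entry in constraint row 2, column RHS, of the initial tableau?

26

The RHS of constraint 2 is b_2 = 26.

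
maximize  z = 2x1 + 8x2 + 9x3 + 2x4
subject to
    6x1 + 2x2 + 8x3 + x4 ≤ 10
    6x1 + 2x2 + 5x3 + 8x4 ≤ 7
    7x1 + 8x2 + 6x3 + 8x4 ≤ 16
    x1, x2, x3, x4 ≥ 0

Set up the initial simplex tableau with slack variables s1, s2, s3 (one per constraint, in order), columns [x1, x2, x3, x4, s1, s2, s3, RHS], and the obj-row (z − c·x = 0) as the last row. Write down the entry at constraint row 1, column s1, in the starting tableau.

1

Slack s1 belongs to constraint 1; its column is the unit vector e_1, so the entry in row 1 is 1.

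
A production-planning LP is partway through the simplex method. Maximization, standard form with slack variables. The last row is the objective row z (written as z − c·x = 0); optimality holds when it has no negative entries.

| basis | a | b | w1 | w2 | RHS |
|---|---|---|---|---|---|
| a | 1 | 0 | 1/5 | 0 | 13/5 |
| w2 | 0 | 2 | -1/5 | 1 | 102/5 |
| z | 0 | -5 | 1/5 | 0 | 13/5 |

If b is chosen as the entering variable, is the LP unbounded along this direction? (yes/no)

no

Column b has positive entries in row(s) 2, so the ratio test bounds it — not unbounded.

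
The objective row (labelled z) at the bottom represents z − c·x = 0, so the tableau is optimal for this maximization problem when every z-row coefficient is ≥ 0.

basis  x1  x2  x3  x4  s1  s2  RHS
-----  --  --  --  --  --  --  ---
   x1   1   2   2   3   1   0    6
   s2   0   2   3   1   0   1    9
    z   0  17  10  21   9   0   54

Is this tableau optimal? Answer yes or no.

Every z-row coefficient is ≥ 0, so the tableau is optimal.

yes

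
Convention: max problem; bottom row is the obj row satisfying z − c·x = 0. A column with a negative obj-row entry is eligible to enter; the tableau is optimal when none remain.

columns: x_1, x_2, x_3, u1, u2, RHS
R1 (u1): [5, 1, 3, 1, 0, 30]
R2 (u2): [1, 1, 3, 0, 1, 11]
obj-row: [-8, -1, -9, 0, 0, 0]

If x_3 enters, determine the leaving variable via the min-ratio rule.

u2

Column x_3 entries and ratios — u1: 30/3 = 10; u2: 11/3 = 11/3.
Smallest ratio is 11/3 in the row of u2, so u2 leaves.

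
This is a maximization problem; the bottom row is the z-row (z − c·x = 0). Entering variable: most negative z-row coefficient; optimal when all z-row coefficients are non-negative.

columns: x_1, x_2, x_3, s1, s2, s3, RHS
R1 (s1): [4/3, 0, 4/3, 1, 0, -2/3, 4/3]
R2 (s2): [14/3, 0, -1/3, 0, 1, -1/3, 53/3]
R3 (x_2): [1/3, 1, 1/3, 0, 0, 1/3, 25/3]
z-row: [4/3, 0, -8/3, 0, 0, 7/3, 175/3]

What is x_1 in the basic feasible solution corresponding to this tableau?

0

x_1 is not in the basis, so in the current basic feasible solution x_1 = 0.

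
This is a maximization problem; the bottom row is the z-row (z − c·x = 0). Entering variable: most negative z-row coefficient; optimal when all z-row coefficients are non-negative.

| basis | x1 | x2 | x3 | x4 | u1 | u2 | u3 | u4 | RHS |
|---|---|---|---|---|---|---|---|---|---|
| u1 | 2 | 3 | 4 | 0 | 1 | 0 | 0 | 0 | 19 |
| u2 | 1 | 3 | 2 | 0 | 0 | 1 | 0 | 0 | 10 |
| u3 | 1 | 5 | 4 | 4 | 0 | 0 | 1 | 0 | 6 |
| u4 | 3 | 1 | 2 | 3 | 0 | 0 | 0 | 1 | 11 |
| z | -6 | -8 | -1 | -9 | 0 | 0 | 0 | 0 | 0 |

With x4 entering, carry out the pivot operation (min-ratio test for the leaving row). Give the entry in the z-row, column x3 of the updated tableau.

8

Ratio test on column x4 — row 1: entry 0 ≤ 0; row 2: entry 0 ≤ 0; row 3: 6/4 = 3/2; row 4: 11/3 = 11/3. Minimum is 3/2 at row 3 (u3 leaves); pivot element 4.
Divide row 3 by 4; eliminate column x4 from the other rows.
z-row update in column x3: -1 − (-9)·1 = 8.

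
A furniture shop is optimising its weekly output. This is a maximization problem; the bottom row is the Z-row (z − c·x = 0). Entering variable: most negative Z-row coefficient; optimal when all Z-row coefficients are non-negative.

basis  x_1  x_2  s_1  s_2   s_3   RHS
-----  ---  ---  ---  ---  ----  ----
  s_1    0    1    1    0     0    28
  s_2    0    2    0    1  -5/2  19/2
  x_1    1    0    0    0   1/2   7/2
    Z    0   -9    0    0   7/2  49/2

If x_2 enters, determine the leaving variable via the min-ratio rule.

Column x_2 entries and ratios — s_1: 28/1 = 28; s_2: (19/2)/2 = 19/4; x_1: 0 ≤ 0, skip.
Smallest ratio is 19/4 in the row of s_2, so s_2 leaves.

s_2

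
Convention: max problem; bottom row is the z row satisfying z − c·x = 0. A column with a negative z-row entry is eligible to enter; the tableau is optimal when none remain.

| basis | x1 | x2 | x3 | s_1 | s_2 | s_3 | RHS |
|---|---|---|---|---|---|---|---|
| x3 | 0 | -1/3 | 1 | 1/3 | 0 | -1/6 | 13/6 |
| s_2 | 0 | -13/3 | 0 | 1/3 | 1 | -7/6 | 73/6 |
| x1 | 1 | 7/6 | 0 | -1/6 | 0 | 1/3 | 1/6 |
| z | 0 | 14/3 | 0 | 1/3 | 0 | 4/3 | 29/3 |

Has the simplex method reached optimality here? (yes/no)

yes

Every z-row coefficient is ≥ 0, so the tableau is optimal.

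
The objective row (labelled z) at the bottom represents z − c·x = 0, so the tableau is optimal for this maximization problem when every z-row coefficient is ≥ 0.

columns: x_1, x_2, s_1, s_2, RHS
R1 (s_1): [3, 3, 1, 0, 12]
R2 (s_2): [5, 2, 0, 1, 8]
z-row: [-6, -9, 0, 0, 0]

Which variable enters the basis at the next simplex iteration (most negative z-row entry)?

x_2

Negative z-row entries: x_1: -6, x_2: -9.
The most negative is -9 in column x_2, so x_2 enters.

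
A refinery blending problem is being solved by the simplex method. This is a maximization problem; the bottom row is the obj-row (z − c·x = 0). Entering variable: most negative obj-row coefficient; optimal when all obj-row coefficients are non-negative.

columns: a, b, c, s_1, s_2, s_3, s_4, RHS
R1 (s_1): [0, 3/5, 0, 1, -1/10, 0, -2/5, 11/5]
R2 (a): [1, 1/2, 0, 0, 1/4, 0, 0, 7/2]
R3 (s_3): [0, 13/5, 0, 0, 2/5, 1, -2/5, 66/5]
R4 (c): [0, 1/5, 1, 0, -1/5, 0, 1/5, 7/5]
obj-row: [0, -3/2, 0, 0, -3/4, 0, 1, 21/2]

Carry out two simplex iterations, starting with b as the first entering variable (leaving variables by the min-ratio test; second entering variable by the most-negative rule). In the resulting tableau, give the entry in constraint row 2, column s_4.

-1/5

Ratio test on column b — row 1: (11/5)/(3/5) = 11/3; row 2: (7/2)/(1/2) = 7; row 3: (66/5)/(13/5) = 66/13; row 4: (7/5)/(1/5) = 7. Minimum is 11/3 at row 1 (s_1 leaves); pivot element 3/5.
Divide row 1 by 3/5; eliminate column b from the other rows.
Second iteration: most negative obj-row entry is -1 in column s_2, so s_2 enters.
Ratio test on column s_2 — row 1: entry -1/6 ≤ 0; row 2: (5/3)/(1/3) = 5; row 3: (11/3)/(5/6) = 22/5; row 4: entry -1/6 ≤ 0. Minimum is 22/5 at row 3 (s_3 leaves); pivot element 5/6.
Divide row 3 by 5/6; eliminate column s_2 from the other rows.
After both pivots, the entry at constraint row 2, column s_4 is -1/5.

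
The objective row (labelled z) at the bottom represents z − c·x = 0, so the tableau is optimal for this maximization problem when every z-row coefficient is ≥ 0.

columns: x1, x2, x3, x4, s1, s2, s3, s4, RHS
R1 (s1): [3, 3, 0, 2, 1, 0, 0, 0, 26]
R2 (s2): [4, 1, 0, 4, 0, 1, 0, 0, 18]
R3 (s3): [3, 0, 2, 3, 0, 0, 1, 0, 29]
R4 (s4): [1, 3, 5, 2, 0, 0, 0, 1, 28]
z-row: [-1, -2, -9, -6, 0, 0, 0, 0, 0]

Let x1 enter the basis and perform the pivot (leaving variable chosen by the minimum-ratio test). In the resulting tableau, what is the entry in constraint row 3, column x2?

Ratio test on column x1 — row 1: 26/3 = 26/3; row 2: 18/4 = 9/2; row 3: 29/3 = 29/3; row 4: 28/1 = 28. Minimum is 9/2 at row 2 (s2 leaves); pivot element 4.
Divide row 2 by 4; eliminate column x1 from the other rows.
Row 3 update in column x2: 0 − 3·(1/4) = -3/4.

-3/4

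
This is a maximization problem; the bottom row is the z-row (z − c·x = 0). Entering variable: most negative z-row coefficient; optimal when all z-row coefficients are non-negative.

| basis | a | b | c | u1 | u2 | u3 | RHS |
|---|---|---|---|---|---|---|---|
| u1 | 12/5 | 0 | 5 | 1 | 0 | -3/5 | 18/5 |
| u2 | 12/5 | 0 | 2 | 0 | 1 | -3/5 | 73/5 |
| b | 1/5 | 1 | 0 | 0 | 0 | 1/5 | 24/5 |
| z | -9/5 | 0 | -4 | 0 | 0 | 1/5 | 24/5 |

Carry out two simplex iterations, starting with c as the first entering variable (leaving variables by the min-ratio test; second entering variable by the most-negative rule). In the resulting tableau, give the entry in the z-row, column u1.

4/5

Ratio test on column c — row 1: (18/5)/5 = 18/25; row 2: (73/5)/2 = 73/10; row 3: entry 0 ≤ 0. Minimum is 18/25 at row 1 (u1 leaves); pivot element 5.
Divide row 1 by 5; eliminate column c from the other rows.
Second iteration: most negative z-row entry is -7/25 in column u3, so u3 enters.
Ratio test on column u3 — row 1: entry -3/25 ≤ 0; row 2: entry -9/25 ≤ 0; row 3: (24/5)/(1/5) = 24. Minimum is 24 at row 3 (b leaves); pivot element 1/5.
Divide row 3 by 1/5; eliminate column u3 from the other rows.
After both pivots, the entry at the z-row, column u1 is 4/5.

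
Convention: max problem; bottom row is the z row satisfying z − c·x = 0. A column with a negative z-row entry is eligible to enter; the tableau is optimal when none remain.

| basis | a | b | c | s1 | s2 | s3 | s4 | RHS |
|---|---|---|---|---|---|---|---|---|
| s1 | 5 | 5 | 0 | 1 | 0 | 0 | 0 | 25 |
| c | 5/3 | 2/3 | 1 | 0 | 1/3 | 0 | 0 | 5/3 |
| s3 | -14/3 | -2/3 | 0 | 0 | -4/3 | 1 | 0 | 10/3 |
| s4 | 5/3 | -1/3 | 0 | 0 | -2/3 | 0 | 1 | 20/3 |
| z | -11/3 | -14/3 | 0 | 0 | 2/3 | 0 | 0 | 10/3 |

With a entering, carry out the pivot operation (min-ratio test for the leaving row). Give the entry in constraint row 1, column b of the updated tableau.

Ratio test on column a — row 1: 25/5 = 5; row 2: (5/3)/(5/3) = 1; row 3: entry -14/3 ≤ 0; row 4: (20/3)/(5/3) = 4. Minimum is 1 at row 2 (c leaves); pivot element 5/3.
Divide row 2 by 5/3; eliminate column a from the other rows.
Row 1 update in column b: 5 − 5·(2/5) = 3.

3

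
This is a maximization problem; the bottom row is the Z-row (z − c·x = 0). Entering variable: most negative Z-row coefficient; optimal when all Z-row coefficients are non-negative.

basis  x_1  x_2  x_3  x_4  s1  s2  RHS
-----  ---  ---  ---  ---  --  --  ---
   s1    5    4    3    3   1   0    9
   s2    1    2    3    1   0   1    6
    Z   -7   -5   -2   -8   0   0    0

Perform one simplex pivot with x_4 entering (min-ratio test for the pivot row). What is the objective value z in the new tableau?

24

Ratio test on column x_4 — row 1: 9/3 = 3; row 2: 6/1 = 6. Minimum is 3 at row 1 (s1 leaves); pivot element 3.
Pivot on row 1; the Z-row RHS becomes 0 − (-8)·3 = 24.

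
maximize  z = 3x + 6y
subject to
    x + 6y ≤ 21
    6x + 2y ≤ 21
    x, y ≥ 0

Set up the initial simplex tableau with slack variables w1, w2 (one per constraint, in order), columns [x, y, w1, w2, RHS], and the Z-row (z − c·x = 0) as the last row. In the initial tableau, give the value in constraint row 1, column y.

Constraint 1 has coefficient 6 on y.

6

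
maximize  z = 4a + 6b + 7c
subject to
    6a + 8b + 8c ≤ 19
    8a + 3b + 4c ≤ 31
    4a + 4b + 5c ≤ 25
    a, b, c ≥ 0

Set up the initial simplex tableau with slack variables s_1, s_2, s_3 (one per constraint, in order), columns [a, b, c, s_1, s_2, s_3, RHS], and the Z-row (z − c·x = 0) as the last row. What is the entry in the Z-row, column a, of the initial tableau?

-4

The Z-row carries the negated objective coefficients: the a entry is -4.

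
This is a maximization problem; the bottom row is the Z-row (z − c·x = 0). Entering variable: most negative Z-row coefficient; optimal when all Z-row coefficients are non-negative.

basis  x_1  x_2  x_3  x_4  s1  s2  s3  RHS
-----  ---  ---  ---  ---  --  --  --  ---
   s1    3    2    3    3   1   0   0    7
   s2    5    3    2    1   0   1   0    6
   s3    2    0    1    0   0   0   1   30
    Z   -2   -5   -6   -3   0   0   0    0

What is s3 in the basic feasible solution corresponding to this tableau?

s3 is basic (row 3); its value is the RHS of that row, 30.

30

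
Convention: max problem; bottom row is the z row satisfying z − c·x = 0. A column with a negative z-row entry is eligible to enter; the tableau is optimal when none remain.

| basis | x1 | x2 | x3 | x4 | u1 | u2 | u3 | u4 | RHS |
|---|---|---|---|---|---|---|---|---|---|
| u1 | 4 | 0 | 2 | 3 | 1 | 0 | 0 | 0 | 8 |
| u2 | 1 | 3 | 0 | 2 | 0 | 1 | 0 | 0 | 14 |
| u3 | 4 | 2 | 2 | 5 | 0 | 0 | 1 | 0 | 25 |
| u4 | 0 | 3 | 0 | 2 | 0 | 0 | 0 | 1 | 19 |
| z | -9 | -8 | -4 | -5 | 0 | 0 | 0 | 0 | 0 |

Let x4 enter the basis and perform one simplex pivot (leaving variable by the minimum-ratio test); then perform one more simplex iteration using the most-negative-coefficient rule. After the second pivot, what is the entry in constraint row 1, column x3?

2/3

Ratio test on column x4 — row 1: 8/3 = 8/3; row 2: 14/2 = 7; row 3: 25/5 = 5; row 4: 19/2 = 19/2. Minimum is 8/3 at row 1 (u1 leaves); pivot element 3.
Divide row 1 by 3; eliminate column x4 from the other rows.
Second iteration: most negative z-row entry is -8 in column x2, so x2 enters.
Ratio test on column x2 — row 1: entry 0 ≤ 0; row 2: (26/3)/3 = 26/9; row 3: (35/3)/2 = 35/6; row 4: (41/3)/3 = 41/9. Minimum is 26/9 at row 2 (u2 leaves); pivot element 3.
Divide row 2 by 3; eliminate column x2 from the other rows.
After both pivots, the entry at constraint row 1, column x3 is 2/3.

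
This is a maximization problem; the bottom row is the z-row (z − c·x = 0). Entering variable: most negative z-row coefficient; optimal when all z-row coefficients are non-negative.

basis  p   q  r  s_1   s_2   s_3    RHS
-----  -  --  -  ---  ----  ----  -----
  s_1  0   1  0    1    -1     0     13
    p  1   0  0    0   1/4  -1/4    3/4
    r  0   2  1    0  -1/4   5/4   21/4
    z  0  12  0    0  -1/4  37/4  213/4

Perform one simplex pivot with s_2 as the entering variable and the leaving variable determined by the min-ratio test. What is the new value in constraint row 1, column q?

1

Ratio test on column s_2 — row 1: entry -1 ≤ 0; row 2: (3/4)/(1/4) = 3; row 3: entry -1/4 ≤ 0. Minimum is 3 at row 2 (p leaves); pivot element 1/4.
Divide row 2 by 1/4; eliminate column s_2 from the other rows.
Row 1 update in column q: 1 − (-1)·0 = 1.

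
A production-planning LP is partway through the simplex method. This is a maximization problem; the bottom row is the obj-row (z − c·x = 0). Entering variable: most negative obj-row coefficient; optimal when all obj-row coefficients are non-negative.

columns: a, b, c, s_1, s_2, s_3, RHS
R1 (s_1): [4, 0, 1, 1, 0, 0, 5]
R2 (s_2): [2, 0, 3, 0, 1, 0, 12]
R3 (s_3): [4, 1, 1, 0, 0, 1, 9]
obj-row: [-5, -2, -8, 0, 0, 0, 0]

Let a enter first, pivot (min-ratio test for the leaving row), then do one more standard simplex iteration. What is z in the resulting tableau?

Ratio test on column a — row 1: 5/4 = 5/4; row 2: 12/2 = 6; row 3: 9/4 = 9/4. Minimum is 5/4 at row 1 (s_1 leaves); pivot element 4.
Pivot on row 1; the obj-row RHS becomes 0 − (-5)·(5/4) = 25/4.
Next entering variable (most negative obj-row entry -27/4): c.
Ratio test on column c — row 1: (5/4)/(1/4) = 5; row 2: (19/2)/(5/2) = 19/5; row 3: entry 0 ≤ 0. Minimum is 19/5 at row 2 (s_2 leaves); pivot element 5/2.
After the second pivot the obj-row RHS is 25/4 − (-27/4)·(19/5) = 319/10.

319/10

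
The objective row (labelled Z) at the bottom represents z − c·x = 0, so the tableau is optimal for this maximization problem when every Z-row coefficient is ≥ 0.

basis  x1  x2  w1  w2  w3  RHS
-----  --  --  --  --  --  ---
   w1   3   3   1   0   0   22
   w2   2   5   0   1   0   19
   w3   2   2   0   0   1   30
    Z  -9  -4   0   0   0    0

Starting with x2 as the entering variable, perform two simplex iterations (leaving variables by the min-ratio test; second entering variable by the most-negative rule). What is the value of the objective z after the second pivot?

529/9

Ratio test on column x2 — row 1: 22/3 = 22/3; row 2: 19/5 = 19/5; row 3: 30/2 = 15. Minimum is 19/5 at row 2 (w2 leaves); pivot element 5.
Pivot on row 2; the Z-row RHS becomes 0 − (-4)·(19/5) = 76/5.
Next entering variable (most negative Z-row entry -37/5): x1.
Ratio test on column x1 — row 1: (53/5)/(9/5) = 53/9; row 2: (19/5)/(2/5) = 19/2; row 3: (112/5)/(6/5) = 56/3. Minimum is 53/9 at row 1 (w1 leaves); pivot element 9/5.
After the second pivot the Z-row RHS is 76/5 − (-37/5)·(53/9) = 529/9.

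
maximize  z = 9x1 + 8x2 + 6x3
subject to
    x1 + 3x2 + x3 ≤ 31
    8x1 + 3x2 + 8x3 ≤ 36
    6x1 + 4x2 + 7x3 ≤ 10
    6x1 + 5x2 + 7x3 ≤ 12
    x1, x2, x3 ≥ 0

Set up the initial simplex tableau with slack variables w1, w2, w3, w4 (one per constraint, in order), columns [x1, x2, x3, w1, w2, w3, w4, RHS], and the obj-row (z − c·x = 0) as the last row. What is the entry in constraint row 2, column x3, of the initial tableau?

Constraint 2 has coefficient 8 on x3.

8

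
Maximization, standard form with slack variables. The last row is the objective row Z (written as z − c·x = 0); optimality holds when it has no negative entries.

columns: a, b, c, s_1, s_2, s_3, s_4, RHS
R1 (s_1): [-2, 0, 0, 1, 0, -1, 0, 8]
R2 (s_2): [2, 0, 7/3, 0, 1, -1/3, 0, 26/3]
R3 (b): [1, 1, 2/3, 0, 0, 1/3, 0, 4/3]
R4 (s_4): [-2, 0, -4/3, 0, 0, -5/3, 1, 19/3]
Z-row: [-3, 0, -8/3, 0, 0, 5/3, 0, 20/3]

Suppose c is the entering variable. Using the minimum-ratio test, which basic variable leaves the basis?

Column c entries and ratios — s_1: 0 ≤ 0, skip; s_2: (26/3)/(7/3) = 26/7; b: (4/3)/(2/3) = 2; s_4: -4/3 ≤ 0, skip.
Smallest ratio is 2 in the row of b, so b leaves.

b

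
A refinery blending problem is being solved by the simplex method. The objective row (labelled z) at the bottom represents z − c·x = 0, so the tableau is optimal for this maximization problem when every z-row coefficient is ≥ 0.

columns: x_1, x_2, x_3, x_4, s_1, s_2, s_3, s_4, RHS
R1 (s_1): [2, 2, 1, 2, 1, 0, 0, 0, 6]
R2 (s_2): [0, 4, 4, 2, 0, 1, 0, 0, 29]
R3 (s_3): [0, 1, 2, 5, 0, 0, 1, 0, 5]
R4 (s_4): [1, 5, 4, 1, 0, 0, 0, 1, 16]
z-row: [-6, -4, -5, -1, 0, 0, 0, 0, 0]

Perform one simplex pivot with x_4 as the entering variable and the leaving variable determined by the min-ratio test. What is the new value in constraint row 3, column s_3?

Ratio test on column x_4 — row 1: 6/2 = 3; row 2: 29/2 = 29/2; row 3: 5/5 = 1; row 4: 16/1 = 16. Minimum is 1 at row 3 (s_3 leaves); pivot element 5.
Divide row 3 by 5; eliminate column x_4 from the other rows.
In the new row 3, the s_3 entry is the old entry divided by the pivot: 1/5 = 1/5.

1/5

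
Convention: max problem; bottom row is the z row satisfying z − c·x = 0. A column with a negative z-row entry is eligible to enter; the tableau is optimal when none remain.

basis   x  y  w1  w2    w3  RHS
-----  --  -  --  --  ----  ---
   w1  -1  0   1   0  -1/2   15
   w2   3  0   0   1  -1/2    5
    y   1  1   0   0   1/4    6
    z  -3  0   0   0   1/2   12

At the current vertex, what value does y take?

y is basic (row 3); its value is the RHS of that row, 6.

6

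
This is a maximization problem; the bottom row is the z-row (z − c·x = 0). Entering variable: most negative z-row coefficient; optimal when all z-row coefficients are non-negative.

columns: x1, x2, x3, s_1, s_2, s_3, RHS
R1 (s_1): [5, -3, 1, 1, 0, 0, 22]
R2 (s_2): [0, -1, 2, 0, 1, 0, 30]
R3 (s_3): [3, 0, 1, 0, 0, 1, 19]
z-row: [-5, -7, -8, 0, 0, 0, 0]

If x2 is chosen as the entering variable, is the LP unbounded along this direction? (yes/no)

Every constraint-row entry in column x2 is ≤ 0, so increasing x2 is unbounded.

yes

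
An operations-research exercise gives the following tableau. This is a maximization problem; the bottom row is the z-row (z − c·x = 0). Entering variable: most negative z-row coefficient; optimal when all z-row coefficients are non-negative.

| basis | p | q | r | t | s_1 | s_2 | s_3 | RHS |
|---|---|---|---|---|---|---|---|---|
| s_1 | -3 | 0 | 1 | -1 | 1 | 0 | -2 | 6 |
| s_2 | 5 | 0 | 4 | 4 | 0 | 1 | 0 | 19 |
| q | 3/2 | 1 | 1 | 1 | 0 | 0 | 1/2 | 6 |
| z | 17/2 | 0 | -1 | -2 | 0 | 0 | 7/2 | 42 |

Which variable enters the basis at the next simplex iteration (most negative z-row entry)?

Negative z-row entries: r: -1, t: -2.
The most negative is -2 in column t, so t enters.

t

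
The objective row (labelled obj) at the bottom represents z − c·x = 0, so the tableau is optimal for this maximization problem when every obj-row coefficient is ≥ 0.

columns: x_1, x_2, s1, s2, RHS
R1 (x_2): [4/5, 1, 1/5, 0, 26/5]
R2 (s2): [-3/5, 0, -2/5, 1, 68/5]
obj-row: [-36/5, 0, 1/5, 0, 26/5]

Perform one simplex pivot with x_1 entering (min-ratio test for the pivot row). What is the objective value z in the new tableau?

52

Ratio test on column x_1 — row 1: (26/5)/(4/5) = 13/2; row 2: entry -3/5 ≤ 0. Minimum is 13/2 at row 1 (x_2 leaves); pivot element 4/5.
Pivot on row 1; the obj-row RHS becomes 26/5 − (-36/5)·(13/2) = 52.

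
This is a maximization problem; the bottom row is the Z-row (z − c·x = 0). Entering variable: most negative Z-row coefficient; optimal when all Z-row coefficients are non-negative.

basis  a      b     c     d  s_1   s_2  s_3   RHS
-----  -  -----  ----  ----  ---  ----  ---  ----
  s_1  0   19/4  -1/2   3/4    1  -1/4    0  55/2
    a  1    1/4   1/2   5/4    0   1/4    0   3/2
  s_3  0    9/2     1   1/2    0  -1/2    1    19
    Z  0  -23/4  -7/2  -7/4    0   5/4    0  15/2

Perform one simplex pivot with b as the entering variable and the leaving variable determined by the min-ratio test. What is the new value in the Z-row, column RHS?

Ratio test on column b — row 1: (55/2)/(19/4) = 110/19; row 2: (3/2)/(1/4) = 6; row 3: 19/(9/2) = 38/9. Minimum is 38/9 at row 3 (s_3 leaves); pivot element 9/2.
Divide row 3 by 9/2; eliminate column b from the other rows.
Z-row update in column RHS: 15/2 − (-23/4)·(38/9) = 286/9.

286/9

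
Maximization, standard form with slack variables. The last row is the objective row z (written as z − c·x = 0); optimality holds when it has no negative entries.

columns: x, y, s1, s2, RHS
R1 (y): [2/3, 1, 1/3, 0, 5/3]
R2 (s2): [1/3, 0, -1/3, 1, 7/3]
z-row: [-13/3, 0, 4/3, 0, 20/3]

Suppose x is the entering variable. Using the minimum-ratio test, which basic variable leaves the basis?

Column x entries and ratios — y: (5/3)/(2/3) = 5/2; s2: (7/3)/(1/3) = 7.
Smallest ratio is 5/2 in the row of y, so y leaves.

y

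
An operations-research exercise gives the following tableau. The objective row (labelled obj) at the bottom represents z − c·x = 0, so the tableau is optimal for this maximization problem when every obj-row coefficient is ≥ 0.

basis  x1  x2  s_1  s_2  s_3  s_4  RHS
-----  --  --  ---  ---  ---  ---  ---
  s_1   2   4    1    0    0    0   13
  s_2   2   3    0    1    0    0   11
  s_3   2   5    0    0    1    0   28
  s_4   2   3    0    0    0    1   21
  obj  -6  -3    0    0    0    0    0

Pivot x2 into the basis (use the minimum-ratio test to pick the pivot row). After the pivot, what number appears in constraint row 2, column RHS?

Ratio test on column x2 — row 1: 13/4 = 13/4; row 2: 11/3 = 11/3; row 3: 28/5 = 28/5; row 4: 21/3 = 7. Minimum is 13/4 at row 1 (s_1 leaves); pivot element 4.
Divide row 1 by 4; eliminate column x2 from the other rows.
Row 2 update in column RHS: 11 − 3·(13/4) = 5/4.

5/4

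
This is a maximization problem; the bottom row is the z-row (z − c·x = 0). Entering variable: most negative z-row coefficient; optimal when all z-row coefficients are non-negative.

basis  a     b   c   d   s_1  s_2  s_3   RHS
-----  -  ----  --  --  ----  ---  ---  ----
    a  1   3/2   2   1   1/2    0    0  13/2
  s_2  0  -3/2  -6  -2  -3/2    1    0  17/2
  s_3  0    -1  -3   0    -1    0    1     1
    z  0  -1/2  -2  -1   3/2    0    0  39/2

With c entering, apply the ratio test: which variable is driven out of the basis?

Column c entries and ratios — a: (13/2)/2 = 13/4; s_2: -6 ≤ 0, skip; s_3: -3 ≤ 0, skip.
Smallest ratio is 13/4 in the row of a, so a leaves.

a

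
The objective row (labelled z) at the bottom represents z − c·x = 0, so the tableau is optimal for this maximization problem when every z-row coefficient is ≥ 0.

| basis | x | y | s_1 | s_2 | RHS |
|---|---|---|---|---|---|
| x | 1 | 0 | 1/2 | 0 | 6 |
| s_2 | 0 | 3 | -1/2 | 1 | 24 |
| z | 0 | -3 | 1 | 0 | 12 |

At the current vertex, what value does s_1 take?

s_1 is not in the basis, so in the current basic feasible solution s_1 = 0.

0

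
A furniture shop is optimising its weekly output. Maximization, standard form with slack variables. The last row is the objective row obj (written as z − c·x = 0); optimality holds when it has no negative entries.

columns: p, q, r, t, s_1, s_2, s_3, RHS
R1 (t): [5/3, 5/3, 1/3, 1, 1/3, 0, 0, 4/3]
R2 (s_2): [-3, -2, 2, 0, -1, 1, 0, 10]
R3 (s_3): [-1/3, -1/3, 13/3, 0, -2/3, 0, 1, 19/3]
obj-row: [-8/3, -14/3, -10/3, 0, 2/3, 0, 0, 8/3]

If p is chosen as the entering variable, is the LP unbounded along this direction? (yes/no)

no

Column p has positive entries in row(s) 1, so the ratio test bounds it — not unbounded.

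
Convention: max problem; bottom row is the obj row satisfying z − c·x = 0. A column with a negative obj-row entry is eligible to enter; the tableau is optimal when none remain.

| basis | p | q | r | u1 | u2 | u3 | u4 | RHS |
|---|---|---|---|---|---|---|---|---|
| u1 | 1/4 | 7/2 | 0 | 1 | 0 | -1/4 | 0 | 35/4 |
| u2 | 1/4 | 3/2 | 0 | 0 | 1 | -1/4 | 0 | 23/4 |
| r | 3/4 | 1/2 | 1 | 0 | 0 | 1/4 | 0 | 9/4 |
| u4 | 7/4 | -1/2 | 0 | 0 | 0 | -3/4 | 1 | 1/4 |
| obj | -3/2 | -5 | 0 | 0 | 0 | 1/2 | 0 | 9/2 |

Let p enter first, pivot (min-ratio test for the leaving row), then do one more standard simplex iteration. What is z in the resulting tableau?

Ratio test on column p — row 1: (35/4)/(1/4) = 35; row 2: (23/4)/(1/4) = 23; row 3: (9/4)/(3/4) = 3; row 4: (1/4)/(7/4) = 1/7. Minimum is 1/7 at row 4 (u4 leaves); pivot element 7/4.
Pivot on row 4; the obj-row RHS becomes 9/2 − (-3/2)·(1/7) = 33/7.
Next entering variable (most negative obj-row entry -38/7): q.
Ratio test on column q — row 1: (61/7)/(25/7) = 61/25; row 2: (40/7)/(11/7) = 40/11; row 3: (15/7)/(5/7) = 3; row 4: entry -2/7 ≤ 0. Minimum is 61/25 at row 1 (u1 leaves); pivot element 25/7.
After the second pivot the obj-row RHS is 33/7 − (-38/7)·(61/25) = 449/25.

449/25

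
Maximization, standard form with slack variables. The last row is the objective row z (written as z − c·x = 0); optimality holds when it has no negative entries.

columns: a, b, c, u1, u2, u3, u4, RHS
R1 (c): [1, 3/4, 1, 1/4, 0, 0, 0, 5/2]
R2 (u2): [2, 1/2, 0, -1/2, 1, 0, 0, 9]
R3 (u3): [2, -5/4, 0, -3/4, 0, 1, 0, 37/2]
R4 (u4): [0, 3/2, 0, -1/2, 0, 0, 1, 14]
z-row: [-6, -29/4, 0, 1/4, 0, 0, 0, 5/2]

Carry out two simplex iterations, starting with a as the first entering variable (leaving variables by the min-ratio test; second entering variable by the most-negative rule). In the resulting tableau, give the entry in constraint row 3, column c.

Ratio test on column a — row 1: (5/2)/1 = 5/2; row 2: 9/2 = 9/2; row 3: (37/2)/2 = 37/4; row 4: entry 0 ≤ 0. Minimum is 5/2 at row 1 (c leaves); pivot element 1.
Divide row 1 by 1; eliminate column a from the other rows.
Second iteration: most negative z-row entry is -11/4 in column b, so b enters.
Ratio test on column b — row 1: (5/2)/(3/4) = 10/3; row 2: entry -1 ≤ 0; row 3: entry -11/4 ≤ 0; row 4: 14/(3/2) = 28/3. Minimum is 10/3 at row 1 (a leaves); pivot element 3/4.
Divide row 1 by 3/4; eliminate column b from the other rows.
After both pivots, the entry at constraint row 3, column c is 5/3.

5/3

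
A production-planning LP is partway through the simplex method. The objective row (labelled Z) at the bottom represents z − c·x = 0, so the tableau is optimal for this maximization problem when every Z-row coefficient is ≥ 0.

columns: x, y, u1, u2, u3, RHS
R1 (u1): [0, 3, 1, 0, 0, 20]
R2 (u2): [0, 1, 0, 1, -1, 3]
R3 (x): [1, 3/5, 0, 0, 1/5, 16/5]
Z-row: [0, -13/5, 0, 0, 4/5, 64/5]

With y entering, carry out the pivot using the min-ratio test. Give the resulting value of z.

103/5

Ratio test on column y — row 1: 20/3 = 20/3; row 2: 3/1 = 3; row 3: (16/5)/(3/5) = 16/3. Minimum is 3 at row 2 (u2 leaves); pivot element 1.
Pivot on row 2; the Z-row RHS becomes 64/5 − (-13/5)·3 = 103/5.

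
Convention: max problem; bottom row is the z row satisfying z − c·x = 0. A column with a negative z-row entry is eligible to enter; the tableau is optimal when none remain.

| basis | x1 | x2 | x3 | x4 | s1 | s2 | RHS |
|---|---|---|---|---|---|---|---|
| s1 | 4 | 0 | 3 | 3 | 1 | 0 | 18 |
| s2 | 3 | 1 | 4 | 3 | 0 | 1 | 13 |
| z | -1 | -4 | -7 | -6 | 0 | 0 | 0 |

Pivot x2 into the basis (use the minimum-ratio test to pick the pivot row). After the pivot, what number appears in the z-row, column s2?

4

Ratio test on column x2 — row 1: entry 0 ≤ 0; row 2: 13/1 = 13. Minimum is 13 at row 2 (s2 leaves); pivot element 1.
Divide row 2 by 1; eliminate column x2 from the other rows.
z-row update in column s2: 0 − (-4)·1 = 4.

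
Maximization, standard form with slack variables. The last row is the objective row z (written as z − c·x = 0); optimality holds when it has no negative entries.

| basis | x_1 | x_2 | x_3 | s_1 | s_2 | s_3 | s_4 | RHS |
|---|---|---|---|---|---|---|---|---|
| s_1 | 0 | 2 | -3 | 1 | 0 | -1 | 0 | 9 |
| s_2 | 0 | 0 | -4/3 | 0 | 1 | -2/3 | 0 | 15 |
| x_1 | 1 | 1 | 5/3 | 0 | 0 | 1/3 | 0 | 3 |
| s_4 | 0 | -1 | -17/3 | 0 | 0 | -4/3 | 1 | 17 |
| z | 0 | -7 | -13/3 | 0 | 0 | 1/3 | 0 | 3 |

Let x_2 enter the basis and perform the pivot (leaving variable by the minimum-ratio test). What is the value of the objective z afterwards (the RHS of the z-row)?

24

Ratio test on column x_2 — row 1: 9/2 = 9/2; row 2: entry 0 ≤ 0; row 3: 3/1 = 3; row 4: entry -1 ≤ 0. Minimum is 3 at row 3 (x_1 leaves); pivot element 1.
Pivot on row 3; the z-row RHS becomes 3 − (-7)·3 = 24.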